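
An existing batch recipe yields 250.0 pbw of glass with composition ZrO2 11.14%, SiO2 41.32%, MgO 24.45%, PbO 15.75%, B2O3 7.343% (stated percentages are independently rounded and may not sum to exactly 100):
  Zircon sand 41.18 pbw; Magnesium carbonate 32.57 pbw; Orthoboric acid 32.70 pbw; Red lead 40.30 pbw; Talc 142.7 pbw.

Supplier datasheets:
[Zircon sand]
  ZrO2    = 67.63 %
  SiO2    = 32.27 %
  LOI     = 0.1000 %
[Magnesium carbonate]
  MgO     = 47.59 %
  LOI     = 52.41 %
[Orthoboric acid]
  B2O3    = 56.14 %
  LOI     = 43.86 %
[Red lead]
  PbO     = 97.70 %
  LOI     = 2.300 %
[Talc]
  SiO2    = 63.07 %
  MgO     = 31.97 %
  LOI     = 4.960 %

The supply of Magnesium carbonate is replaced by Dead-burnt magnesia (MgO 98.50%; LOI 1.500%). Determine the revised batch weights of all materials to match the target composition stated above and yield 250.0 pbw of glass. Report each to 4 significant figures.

Revised batch per 250.0 pbw glass:
  Zircon sand: 41.18 pbw
  Dead-burnt magnesia: 15.73 pbw
  Orthoboric acid: 32.70 pbw
  Red lead: 40.30 pbw
  Talc: 142.7 pbw
Total batch = 272.6 pbw; LOI loss = 22.62 pbw

Mid-chain values are printed rounded off to 4 significant digits within the worked lines. Exact precision is carried through every step; exactly one rounding goes into every reported value — the derived quantities, including five oxide percentages, LOI, net glass mass, yield, totals, are carried from the batch weights at 250.0 pbw of glass at full float precision as they appear in the question or the answer.
Oxide-by-oxide targets in 250.0 pbw glass:
  ZrO2: 11.14% × 250.0 = 27.85 pbw
  SiO2: 41.32% × 250.0 = 103.3 pbw
  MgO: 24.45% × 250.0 = 61.12 pbw
  PbO: 15.75% × 250.0 = 39.38 pbw
  B2O3: 7.343% × 250.0 = 18.36 pbw
Balance tally, oxide-wise, per the reported batch figures, against the basis in use (sums match the target masses net of answer rounding effects):
  ZrO2: 41.18·0.6763 = 27.85 pbw (target 27.85 pbw)
  SiO2: 41.18·0.3227 + 142.7·0.6307 = 103.3 pbw (target 103.3 pbw)
  MgO: 15.73·0.9850 + 142.7·0.3197 = 61.12 pbw (target 61.12 pbw)
  PbO: 40.30·0.9770 = 39.37 pbw (target 39.38 pbw)
  B2O3: 32.70·0.5614 = 18.36 pbw (target 18.36 pbw)
Auditing the glass mass value: batch Σ − ignition loss = 250.0 pbw (targets for the oxides total 250.0 pbw; against the stated basis, 250.0 pbw — a pure rounding effect).
Whole-batch sum: Σ batch = 272.6 pbw; LOI loss = Σ batch·LOI = 22.62 pbw; yield, glass over the total, = 91.70%.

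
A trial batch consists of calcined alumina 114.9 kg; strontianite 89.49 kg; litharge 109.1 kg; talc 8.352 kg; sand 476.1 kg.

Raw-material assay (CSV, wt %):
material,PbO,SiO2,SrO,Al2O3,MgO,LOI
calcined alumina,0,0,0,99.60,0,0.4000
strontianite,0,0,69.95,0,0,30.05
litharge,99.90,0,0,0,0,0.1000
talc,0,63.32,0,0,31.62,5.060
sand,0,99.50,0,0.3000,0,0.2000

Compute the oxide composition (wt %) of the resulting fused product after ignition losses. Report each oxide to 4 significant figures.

Rounding to 4 significant digits extends to each intermediate as displayed. Full float precision is carried all the way through — every reported result is rounded exactly once. Derived quantities are carried at full precision (glass mass, yield, five oxide percentages, LOI, totals) starting from the weights for 769.1 kg of glass as written in the problem or answer text.
Oxide masses out of the charge:
  PbO: 109.1·0.9990 = 109.0 kg
  SiO2: 8.352·0.6332 + 476.1·0.9950 = 479.0 kg
  SrO: 89.49·0.6995 = 62.60 kg
  Al2O3: 114.9·0.9960 + 476.1·0.003000 = 115.9 kg
  MgO: 8.352·0.3162 = 2.641 kg
LOI: 114.9·0.004000 + 89.49·0.3005 + 109.1·0.001000 + 8.352·0.05060 + 476.1·0.002000 = 28.84 kg
Resulting glass, batch − LOI: 797.9 − 28.84 = 769.1 kg (matching Σ of the oxides)
oxide / glass × 100 gives the wt %

Glass mass = 769.1 kg (batch 797.9 − LOI 28.84).
Composition: PbO 14.17%, SiO2 62.28%, SrO 8.139%, Al2O3 15.07%, MgO 0.3434%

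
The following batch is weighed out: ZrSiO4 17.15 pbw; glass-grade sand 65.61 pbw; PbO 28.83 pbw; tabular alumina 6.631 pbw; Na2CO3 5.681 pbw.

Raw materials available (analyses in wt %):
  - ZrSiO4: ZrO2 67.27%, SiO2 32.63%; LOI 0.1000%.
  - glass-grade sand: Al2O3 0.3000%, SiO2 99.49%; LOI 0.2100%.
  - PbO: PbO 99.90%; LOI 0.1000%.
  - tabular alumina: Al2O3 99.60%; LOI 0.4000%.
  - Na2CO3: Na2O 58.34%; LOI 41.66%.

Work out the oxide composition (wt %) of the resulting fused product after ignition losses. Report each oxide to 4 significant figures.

Glass mass = 121.3 pbw (batch 123.9 − LOI 2.577).
Composition: ZrO2 9.509%, PbO 23.74%, Al2O3 5.606%, Na2O 2.732%, SiO2 58.41%

The intermediate values are displayed rounded off to 4 significant figures in the working; the whole derivation holds full precision in every operation. Every reported result receives exactly one rounding; the derived quantities, including the totals, LOI, the five compositions, glass mass, yield, are re-derived from the batch weights for 121.3 pbw of glass in full float precision, as given in the problem or the answer.
Per-oxide mass from batch:
  ZrO2: 17.15·0.6727 = 11.54 pbw
  PbO: 28.83·0.9990 = 28.80 pbw
  Al2O3: 65.61·0.003000 + 6.631·0.9960 = 6.801 pbw
  Na2O: 5.681·0.5834 = 3.314 pbw
  SiO2: 17.15·0.3263 + 65.61·0.9949 = 70.87 pbw
LOI: 17.15·0.001000 + 65.61·0.002100 + 28.83·0.001000 + 6.631·0.004000 + 5.681·0.4166 = 2.577 pbw
Net of LOI, the glass mass = 123.9 − 2.577 = 121.3 pbw (consistent with Σ oxide mass)
wt % = oxide mass / glass mass × 100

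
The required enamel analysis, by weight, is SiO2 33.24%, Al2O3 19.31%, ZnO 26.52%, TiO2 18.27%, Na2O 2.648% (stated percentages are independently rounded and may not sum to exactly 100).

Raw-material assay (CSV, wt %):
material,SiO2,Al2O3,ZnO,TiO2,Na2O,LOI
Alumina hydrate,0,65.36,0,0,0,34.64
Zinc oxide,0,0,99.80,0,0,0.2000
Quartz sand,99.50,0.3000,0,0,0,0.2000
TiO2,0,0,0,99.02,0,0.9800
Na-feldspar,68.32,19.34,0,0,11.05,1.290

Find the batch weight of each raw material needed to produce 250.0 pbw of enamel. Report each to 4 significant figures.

All arithmetic maintains full precision through the solve — intermediates are shown rounded to 4 significant digits on the page — every reported result takes exactly one rounding. The derived quantities are re-derived using the weight values for 250.0 pbw of glass in full precision (five oxide percentages, net glass mass, yield, LOI, the totals) as set out in question or answer.
Per-oxide target masses for 250.0 pbw enamel:
  SiO2: 33.24% × 250.0 = 83.10 pbw
  Al2O3: 19.31% × 250.0 = 48.28 pbw
  ZnO: 26.52% × 250.0 = 66.30 pbw
  TiO2: 18.27% × 250.0 = 45.68 pbw
  Na2O: 2.648% × 250.0 = 6.620 pbw
Verifying the oxide balance from the weights as reported, against the basis in use (sums match the target masses given rounding of the digits):
  SiO2: 42.38·0.9950 + 59.91·0.6832 = 83.10 pbw (target 83.10 pbw)
  Al2O3: 55.94·0.6536 + 42.38·0.003000 + 59.91·0.1934 = 48.28 pbw (target 48.28 pbw)
  ZnO: 66.43·0.9980 = 66.30 pbw (target 66.30 pbw)
  TiO2: 46.13·0.9902 = 45.68 pbw (target 45.68 pbw)
  Na2O: 59.91·0.1105 = 6.620 pbw (target 6.620 pbw)
Glass-mass sanity pass: Σ batch − LOI loss = 250.0 pbw (oxide target masses add up to 250.0 pbw; with the basis standing at 250.0 pbw — differing by rounding only).
Batch grand total — Σ batch = 270.8 pbw; the LOI term Σ batch·LOI equals 20.82 pbw; as yield: glass ÷ batch → 92.31%.

Batch per 250.0 pbw enamel:
  Alumina hydrate: 55.94 pbw
  Zinc oxide: 66.43 pbw
  Quartz sand: 42.38 pbw
  TiO2: 46.13 pbw
  Na-feldspar: 59.91 pbw
Total batch = 270.8 pbw; LOI loss = 20.82 pbw; yield = 92.31%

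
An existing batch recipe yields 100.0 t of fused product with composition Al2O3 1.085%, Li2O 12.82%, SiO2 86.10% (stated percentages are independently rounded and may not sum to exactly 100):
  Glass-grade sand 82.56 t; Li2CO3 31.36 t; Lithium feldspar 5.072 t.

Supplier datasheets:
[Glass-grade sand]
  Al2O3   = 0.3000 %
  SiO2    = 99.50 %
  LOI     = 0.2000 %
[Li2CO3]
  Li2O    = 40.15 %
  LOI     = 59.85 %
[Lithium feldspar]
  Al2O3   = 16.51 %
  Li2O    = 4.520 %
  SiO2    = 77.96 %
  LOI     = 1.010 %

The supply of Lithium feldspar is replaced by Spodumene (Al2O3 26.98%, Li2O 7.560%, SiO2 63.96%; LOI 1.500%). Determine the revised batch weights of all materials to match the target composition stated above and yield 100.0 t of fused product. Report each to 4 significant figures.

All arithmetic maintains full precision from start to finish — the intermediate values are shown, rounded to four significant digits, when written out — every reported number is rounded only once; derived quantities, which include LOI, totals, yield, net glass mass, the three compositions, are carried at exact precision, exactly as printed in the problem or answer text, starting from the weights per 100.0 t of glass.
Oxide mass targets, per 100.0 t fused product:
  Al2O3: 1.085% × 100.0 = 1.085 t
  Li2O: 12.82% × 100.0 = 12.82 t
  SiO2: 86.10% × 100.0 = 86.10 t
A balance pass over the oxides, applying the batch weights above, versus the basis set out (each sum matches its target mass given rounding of the digits):
  Al2O3: 84.55·0.003000 + 3.081·0.2698 = 1.085 t (target 1.085 t)
  Li2O: 31.35·0.4015 + 3.081·0.07560 = 12.82 t (target 12.82 t)
  SiO2: 84.55·0.9950 + 3.081·0.6396 = 86.10 t (target 86.10 t)
Consistency of the glass mass: net batch after ignition = 100.0 t (targets for the oxides total 100.0 t; basis as stated: 100.0 t — differing by rounding only).
Batch total: Σ batch = 119.0 t; ignition loss, Σ(batch × LOI) = 18.98 t; yield, glass over the total, = 84.05%.

Revised batch per 100.0 t fused product:
  Glass-grade sand: 84.55 t
  Li2CO3: 31.35 t
  Spodumene: 3.081 t
Total batch = 119.0 t; LOI loss = 18.98 t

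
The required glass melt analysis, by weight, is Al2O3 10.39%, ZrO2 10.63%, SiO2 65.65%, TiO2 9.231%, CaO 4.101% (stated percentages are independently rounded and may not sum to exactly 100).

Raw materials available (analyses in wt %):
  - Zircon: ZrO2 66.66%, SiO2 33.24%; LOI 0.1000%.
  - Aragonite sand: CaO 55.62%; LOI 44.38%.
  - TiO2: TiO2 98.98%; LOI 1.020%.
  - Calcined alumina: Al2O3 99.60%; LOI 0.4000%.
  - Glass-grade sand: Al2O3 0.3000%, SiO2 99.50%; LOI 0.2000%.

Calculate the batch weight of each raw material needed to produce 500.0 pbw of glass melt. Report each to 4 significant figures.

All arithmetic runs at full precision at all times; values along the way are displayed rounded to 4 significant figures when written out; exactly one rounding lands on every reported result; all derived quantities, which include the five compositions, ignition loss, the yield, totals, glass mass, are recomputed at exact precision, as they appear in problem or answer, from the batch weights per 500.0 pbw of glass.
Oxide mass targets, per 500.0 pbw glass melt:
  Al2O3: 10.39% × 500.0 = 51.95 pbw
  ZrO2: 10.63% × 500.0 = 53.15 pbw
  SiO2: 65.65% × 500.0 = 328.2 pbw
  TiO2: 9.231% × 500.0 = 46.16 pbw
  CaO: 4.101% × 500.0 = 20.50 pbw
Sums-versus-targets review from the weights as reported, under the basis named above (delivered sums recover each target once rounding is allowed for):
  Al2O3: 51.25·0.9960 + 303.3·0.003000 = 51.95 pbw (target 51.95 pbw)
  ZrO2: 79.73·0.6666 = 53.15 pbw (target 53.15 pbw)
  SiO2: 79.73·0.3324 + 303.3·0.9950 = 328.3 pbw (target 328.2 pbw)
  TiO2: 46.63·0.9898 = 46.15 pbw (target 46.16 pbw)
  CaO: 36.87·0.5562 = 20.51 pbw (target 20.50 pbw)
The glass-mass cross-check: total charge less LOI = 500.1 pbw (oxide target masses add up to 500.0 pbw; versus the stated basis of 500.0 pbw — any gap is answer rounding).
Total batch = Σ batch = 517.8 pbw; Σ batch·LOI gives LOI loss = 17.73 pbw; yield, glass over the total, = 96.58%.

Batch per 500.0 pbw glass melt:
  Zircon: 79.73 pbw
  Aragonite sand: 36.87 pbw
  TiO2: 46.63 pbw
  Calcined alumina: 51.25 pbw
  Glass-grade sand: 303.3 pbw
Total batch = 517.8 pbw; LOI loss = 17.73 pbw; yield = 96.58%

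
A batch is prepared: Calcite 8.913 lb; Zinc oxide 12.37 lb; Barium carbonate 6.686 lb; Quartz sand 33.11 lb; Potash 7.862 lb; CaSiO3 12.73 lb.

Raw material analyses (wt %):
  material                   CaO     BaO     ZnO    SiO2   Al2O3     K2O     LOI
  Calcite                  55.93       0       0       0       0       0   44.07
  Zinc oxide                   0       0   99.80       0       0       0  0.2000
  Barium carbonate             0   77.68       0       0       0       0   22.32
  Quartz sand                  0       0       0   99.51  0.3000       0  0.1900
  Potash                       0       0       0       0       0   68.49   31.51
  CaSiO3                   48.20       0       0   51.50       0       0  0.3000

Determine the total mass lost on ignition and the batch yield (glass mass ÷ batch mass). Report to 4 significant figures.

LOI loss = 8.023 lb; glass = 73.65 lb; yield = 90.18%

Intermediates are displayed (rounded to 4 significant digits) when written out; the working math keeps exact precision in all steps. Every reported value carries a single rounding — derived quantities are computed from the batch weights at 73.65 lb of glass in full precision (the six compositions, net glass mass, the yield, the totals, ignition loss) exactly as shown in the problem or answer text.
Per-material ignition loss:
  Calcite: 8.913 × 0.4407 = 3.928 lb
  Zinc oxide: 12.37 × 0.002000 = 0.02474 lb
  Barium carbonate: 6.686 × 0.2232 = 1.492 lb
  Quartz sand: 33.11 × 0.001900 = 0.06291 lb
  Potash: 7.862 × 0.3151 = 2.477 lb
  CaSiO3: 12.73 × 0.003000 = 0.03819 lb
Total LOI = 8.023 lb
Glass = batch − LOI = 81.67 − 8.023 = 73.65 lb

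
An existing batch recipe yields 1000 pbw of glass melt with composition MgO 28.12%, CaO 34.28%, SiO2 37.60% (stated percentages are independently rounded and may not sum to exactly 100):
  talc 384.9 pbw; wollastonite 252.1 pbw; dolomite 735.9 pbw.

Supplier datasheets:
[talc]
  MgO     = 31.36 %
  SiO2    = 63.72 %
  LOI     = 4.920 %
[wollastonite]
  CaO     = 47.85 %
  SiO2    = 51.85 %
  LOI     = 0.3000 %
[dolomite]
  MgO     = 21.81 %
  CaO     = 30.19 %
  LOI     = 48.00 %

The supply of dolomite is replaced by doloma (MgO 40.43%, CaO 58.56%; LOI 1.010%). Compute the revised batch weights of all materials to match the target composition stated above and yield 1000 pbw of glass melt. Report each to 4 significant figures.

Working values appear, with 4-significant-figure rounding, at each printed step — the working math runs at exact precision all the way through. Every reported number includes exactly one rounding; all derived quantities, including the totals, yield, glass mass, LOI, the three compositions, are computed from the weighed amounts for 1000 pbw of glass in full precision as written in either problem or answer.
The oxide mass targets at 1000 pbw glass melt:
  MgO: 28.12% × 1000 = 281.2 pbw
  CaO: 34.28% × 1000 = 342.8 pbw
  SiO2: 37.60% × 1000 = 376.0 pbw
Verifying the oxide balance on the weights just shown, for the quoted basis mass (summed amounts equal target values within answer rounding):
  MgO: 394.8·0.3136 + 389.3·0.4043 = 281.2 pbw (target 281.2 pbw)
  CaO: 240.0·0.4785 + 389.3·0.5856 = 342.8 pbw (target 342.8 pbw)
  SiO2: 394.8·0.6372 + 240.0·0.5185 = 376.0 pbw (target 376.0 pbw)
Consistency of the glass mass: total batch − LOI = 1000 pbw (targets for the oxides total 1000 pbw; basis as stated: 1000 pbw — a pure rounding effect).
Total batch = Σ batch = 1024 pbw; the LOI term Σ batch·LOI equals 24.08 pbw; yield, glass over the total, = 97.65%.

Revised batch per 1000 pbw glass melt:
  talc: 394.8 pbw
  wollastonite: 240.0 pbw
  doloma: 389.3 pbw
Total batch = 1024 pbw; LOI loss = 24.08 pbw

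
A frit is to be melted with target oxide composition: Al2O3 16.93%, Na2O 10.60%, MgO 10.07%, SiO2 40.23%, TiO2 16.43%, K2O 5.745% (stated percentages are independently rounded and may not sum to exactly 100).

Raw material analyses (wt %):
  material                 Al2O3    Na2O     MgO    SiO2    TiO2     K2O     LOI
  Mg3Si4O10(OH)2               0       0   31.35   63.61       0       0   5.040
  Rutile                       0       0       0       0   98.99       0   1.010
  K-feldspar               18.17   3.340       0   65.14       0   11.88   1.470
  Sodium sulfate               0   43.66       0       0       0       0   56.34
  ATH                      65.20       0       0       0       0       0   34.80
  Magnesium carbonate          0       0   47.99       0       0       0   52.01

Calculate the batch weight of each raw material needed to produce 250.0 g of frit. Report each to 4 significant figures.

Batch per 250.0 g frit:
  Mg3Si4O10(OH)2: 34.31 g
  Rutile: 41.49 g
  K-feldspar: 120.9 g
  Sodium sulfate: 51.45 g
  ATH: 31.22 g
  Magnesium carbonate: 30.05 g
Total batch = 309.4 g; LOI loss = 59.41 g; yield = 80.80%

The intermediate values are printed with 4-significant-digit rounding alongside each step — each numeric step carries exact precision at each step. A single rounding produces each reported figure; all derived quantities are re-derived at exact precision (the yield, six oxide percentages, net glass mass, ignition loss, the totals) starting from the weights at 250.0 g of glass as written in either problem or answer.
Target oxide masses per 250.0 g frit:
  Al2O3: 16.93% × 250.0 = 42.32 g
  Na2O: 10.60% × 250.0 = 26.50 g
  MgO: 10.07% × 250.0 = 25.18 g
  SiO2: 40.23% × 250.0 = 100.6 g
  TiO2: 16.43% × 250.0 = 41.08 g
  K2O: 5.745% × 250.0 = 14.36 g
Per-oxide balance check working from each reported weight, at the basis given (summed amounts equal target values net of answer rounding effects):
  Al2O3: 120.9·0.1817 + 31.22·0.6520 = 42.32 g (target 42.32 g)
  Na2O: 120.9·0.03340 + 51.45·0.4366 = 26.50 g (target 26.50 g)
  MgO: 34.31·0.3135 + 30.05·0.4799 = 25.18 g (target 25.18 g)
  SiO2: 34.31·0.6361 + 120.9·0.6514 = 100.6 g (target 100.6 g)
  TiO2: 41.49·0.9899 = 41.07 g (target 41.08 g)
  K2O: 120.9·0.1188 = 14.36 g (target 14.36 g)
The glass-mass cross-check: batch total minus LOI = 250.0 g (the Σ of target masses is 250.0 g; basis as stated: 250.0 g — deltas are rounding alone).
Batch total: Σ batch = 309.4 g; Σ batch·LOI gives LOI loss = 59.41 g; yield = glass ÷ total batch = 80.80%.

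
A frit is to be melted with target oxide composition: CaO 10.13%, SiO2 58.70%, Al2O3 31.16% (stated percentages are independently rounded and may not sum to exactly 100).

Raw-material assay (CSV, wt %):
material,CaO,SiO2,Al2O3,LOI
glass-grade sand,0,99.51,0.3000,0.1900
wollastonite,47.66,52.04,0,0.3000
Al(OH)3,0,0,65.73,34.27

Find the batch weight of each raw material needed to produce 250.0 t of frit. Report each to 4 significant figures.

Every computation runs at full float precision at each step — rounding to 4 significant figures extends to each working value as shown. Each reported figure is rounded just once — all derived quantities are carried starting from the weights on 250.0 t of glass at full float precision (the yield, ignition loss, totals, net glass mass, three oxide percentages) as written in either problem or answer.
Target oxide masses per 250.0 t frit:
  CaO: 10.13% × 250.0 = 25.32 t
  SiO2: 58.70% × 250.0 = 146.8 t
  Al2O3: 31.16% × 250.0 = 77.90 t
Verifying the oxide balance working from each reported weight, on the stated basis (sums match the target masses up to rounding of the answer):
  CaO: 53.14·0.4766 = 25.33 t (target 25.32 t)
  SiO2: 119.7·0.9951 + 53.14·0.5204 = 146.8 t (target 146.8 t)
  Al2O3: 119.7·0.003000 + 118.0·0.6573 = 77.92 t (target 77.90 t)
Consistency of the glass mass: total charge less LOI = 250.0 t (summing oxide targets gives 250.0 t; the stated basis being 250.0 t — a pure rounding effect).
Whole-batch sum: Σ batch = 290.8 t; Σ batch·LOI gives LOI loss = 40.83 t; yield = glass ÷ total batch = 85.96%.

Batch per 250.0 t frit:
  glass-grade sand: 119.7 t
  wollastonite: 53.14 t
  Al(OH)3: 118.0 t
Total batch = 290.8 t; LOI loss = 40.83 t; yield = 85.96%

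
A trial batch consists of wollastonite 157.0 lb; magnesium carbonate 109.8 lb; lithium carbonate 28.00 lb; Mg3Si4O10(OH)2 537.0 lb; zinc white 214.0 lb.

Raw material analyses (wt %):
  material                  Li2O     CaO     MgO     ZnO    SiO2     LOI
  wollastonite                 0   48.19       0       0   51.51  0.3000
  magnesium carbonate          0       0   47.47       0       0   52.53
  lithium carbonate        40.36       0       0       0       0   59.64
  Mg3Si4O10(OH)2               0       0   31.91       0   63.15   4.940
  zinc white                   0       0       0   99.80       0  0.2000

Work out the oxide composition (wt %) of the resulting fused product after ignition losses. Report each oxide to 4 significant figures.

Each numeric step holds full float precision in all steps. Rounding to four significant digits extends to every in-between result as displayed — each reported result sees exactly one rounding; derived quantities (LOI, totals, glass mass, the five compositions, the yield) are re-derived in exact precision using the weight values for 944.0 lb of glass as quoted within the problem or the answer.
Per-oxide mass from batch:
  Li2O: 28.00·0.4036 = 11.30 lb
  CaO: 157.0·0.4819 = 75.66 lb
  MgO: 109.8·0.4747 + 537.0·0.3191 = 223.5 lb
  ZnO: 214.0·0.9980 = 213.6 lb
  SiO2: 157.0·0.5151 + 537.0·0.6315 = 420.0 lb
LOI: 157.0·0.003000 + 109.8·0.5253 + 28.00·0.5964 + 537.0·0.04940 + 214.0·0.002000 = 101.8 lb
Resulting glass, batch − LOI: 1046 − 101.8 = 944.0 lb (= the summed oxide contributions)
wt % = 100 × oxide mass / glass mass

Glass mass = 944.0 lb (batch 1046 − LOI 101.8).
Composition: Li2O 1.197%, CaO 8.015%, MgO 23.67%, ZnO 22.62%, SiO2 44.49%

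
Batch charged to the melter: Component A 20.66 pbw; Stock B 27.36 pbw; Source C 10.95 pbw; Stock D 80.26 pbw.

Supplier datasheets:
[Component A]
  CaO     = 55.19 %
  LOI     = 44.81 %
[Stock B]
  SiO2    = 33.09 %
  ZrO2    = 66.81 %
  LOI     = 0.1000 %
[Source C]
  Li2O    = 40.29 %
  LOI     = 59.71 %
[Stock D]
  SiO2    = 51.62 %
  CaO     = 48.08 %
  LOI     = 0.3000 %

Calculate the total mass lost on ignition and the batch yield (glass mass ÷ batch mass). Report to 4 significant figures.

LOI loss = 16.06 pbw; glass = 123.2 pbw; yield = 88.46%

Values along the way are displayed rounded off to 4 significant digits when written out — exact precision is maintained all the way through; each reported result sees exactly one rounding; the derived quantities (yield, glass mass, the four compositions, LOI, totals) are carried starting from the weights at 123.2 pbw of glass at full precision as written in the problem or the answer.
Each material's LOI contribution:
  Component A: 20.66 × 0.4481 = 9.258 pbw
  Stock B: 27.36 × 0.001000 = 0.02736 pbw
  Source C: 10.95 × 0.5971 = 6.538 pbw
  Stock D: 80.26 × 0.003000 = 0.2408 pbw
Total LOI = 16.06 pbw
Glass = batch − LOI = 139.2 − 16.06 = 123.2 pbw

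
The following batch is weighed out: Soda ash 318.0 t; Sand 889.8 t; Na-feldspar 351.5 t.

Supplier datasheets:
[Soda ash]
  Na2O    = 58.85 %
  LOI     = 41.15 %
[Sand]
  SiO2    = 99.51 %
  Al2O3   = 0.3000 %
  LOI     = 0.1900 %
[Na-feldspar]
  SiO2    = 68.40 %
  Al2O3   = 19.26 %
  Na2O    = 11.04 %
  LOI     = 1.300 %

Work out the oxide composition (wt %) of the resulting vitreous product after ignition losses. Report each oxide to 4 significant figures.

Glass mass = 1422 t (batch 1559 − LOI 137.1).
Composition: SiO2 79.16%, Al2O3 4.948%, Na2O 15.89%

Each numeric step carries exact precision at each step — working values are printed rounded off to 4 significant digits when written out. Exactly one rounding lands on every reported figure; all derived quantities are computed starting from the weights for 1422 t of glass at full float precision (the totals, net glass mass, yield, LOI, the three compositions) as they appear in the problem or the answer.
Mass of each oxide from the mix:
  SiO2: 889.8·0.9951 + 351.5·0.6840 = 1126 t
  Al2O3: 889.8·0.003000 + 351.5·0.1926 = 70.37 t
  Na2O: 318.0·0.5885 + 351.5·0.1104 = 225.9 t
LOI: 318.0·0.4115 + 889.8·0.001900 + 351.5·0.01300 = 137.1 t
Net of LOI, the glass mass = 1559 − 137.1 = 1422 t (matching Σ of the oxides)
wt % = 100 × oxide mass / glass mass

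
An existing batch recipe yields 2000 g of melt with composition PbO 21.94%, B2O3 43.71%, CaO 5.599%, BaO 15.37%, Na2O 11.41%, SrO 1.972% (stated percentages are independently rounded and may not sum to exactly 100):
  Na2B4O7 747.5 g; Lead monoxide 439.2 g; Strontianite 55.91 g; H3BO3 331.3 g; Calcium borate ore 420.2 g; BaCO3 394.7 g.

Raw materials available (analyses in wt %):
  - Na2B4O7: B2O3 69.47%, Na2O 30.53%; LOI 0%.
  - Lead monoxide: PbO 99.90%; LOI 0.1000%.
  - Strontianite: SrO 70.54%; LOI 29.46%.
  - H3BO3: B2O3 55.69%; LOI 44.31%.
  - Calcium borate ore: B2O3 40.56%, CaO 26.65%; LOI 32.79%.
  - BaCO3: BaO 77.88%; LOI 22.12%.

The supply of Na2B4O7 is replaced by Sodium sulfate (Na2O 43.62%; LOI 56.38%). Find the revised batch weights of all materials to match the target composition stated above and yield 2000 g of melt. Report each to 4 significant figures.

Mid-chain values are printed rounded to four significant digits when written out — each numeric step holds exact precision through every step. Every reported figure takes exactly one rounding; derived quantities, which include LOI, the yield, glass mass, the totals, six oxide percentages, are re-derived at full precision, as quoted within the problem or answer text, using the weight values on 2000 g of glass.
Oxide-by-oxide targets in 2000 g melt:
  PbO: 21.94% × 2000 = 438.8 g
  B2O3: 43.71% × 2000 = 874.2 g
  CaO: 5.599% × 2000 = 112.0 g
  BaO: 15.37% × 2000 = 307.4 g
  Na2O: 11.41% × 2000 = 228.2 g
  SrO: 1.972% × 2000 = 39.44 g
Mass-balance tally per oxide on the weights just shown, under the basis named above (every target is met by its sum inside rounding margins):
  PbO: 439.2·0.9990 = 438.8 g (target 438.8 g)
  B2O3: 1264·0.5569 + 420.2·0.4056 = 874.4 g (target 874.2 g)
  CaO: 420.2·0.2665 = 112.0 g (target 112.0 g)
  BaO: 394.7·0.7788 = 307.4 g (target 307.4 g)
  Na2O: 523.2·0.4362 = 228.2 g (target 228.2 g)
  SrO: 55.91·0.7054 = 39.44 g (target 39.44 g)
Auditing the glass mass value: whole batch net of LOI = 2000 g (oxide target masses add up to 2000 g; basis as stated: 2000 g — gaps are rounding artifacts).
Whole-batch sum: Σ batch = 3097 g; LOI loss = Σ batch·LOI = 1097 g; as yield: glass ÷ batch → 64.58%.

Revised batch per 2000 g melt:
  Sodium sulfate: 523.2 g
  Lead monoxide: 439.2 g
  Strontianite: 55.91 g
  H3BO3: 1264 g
  Calcium borate ore: 420.2 g
  BaCO3: 394.7 g
Total batch = 3097 g; LOI loss = 1097 g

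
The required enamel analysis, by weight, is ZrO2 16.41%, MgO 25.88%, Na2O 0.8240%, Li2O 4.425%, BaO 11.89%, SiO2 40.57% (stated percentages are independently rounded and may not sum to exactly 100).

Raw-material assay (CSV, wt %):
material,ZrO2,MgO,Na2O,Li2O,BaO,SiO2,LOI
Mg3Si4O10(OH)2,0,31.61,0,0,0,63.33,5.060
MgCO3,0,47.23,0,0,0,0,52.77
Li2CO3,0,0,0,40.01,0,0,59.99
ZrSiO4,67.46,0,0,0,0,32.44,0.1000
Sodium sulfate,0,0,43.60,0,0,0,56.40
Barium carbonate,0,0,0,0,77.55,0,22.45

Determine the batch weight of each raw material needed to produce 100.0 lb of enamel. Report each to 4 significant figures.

Batch per 100.0 lb enamel:
  Mg3Si4O10(OH)2: 51.60 lb
  MgCO3: 20.26 lb
  Li2CO3: 11.06 lb
  ZrSiO4: 24.33 lb
  Sodium sulfate: 1.890 lb
  Barium carbonate: 15.33 lb
Total batch = 124.5 lb; LOI loss = 24.47 lb; yield = 80.34%

The intermediate values are shown with 4-significant-figure rounding within the worked lines. Full float precision is maintained from start to finish. Every reported figure carries a single rounding — derived quantities (totals, glass mass, the yield, the six compositions, LOI) are re-derived in full float precision starting from the weights for 100.0 lb of glass as quoted within the problem or the answer.
The oxide mass targets at 100.0 lb enamel:
  ZrO2: 16.41% × 100.0 = 16.41 lb
  MgO: 25.88% × 100.0 = 25.88 lb
  Na2O: 0.8240% × 100.0 = 0.8240 lb
  Li2O: 4.425% × 100.0 = 4.425 lb
  BaO: 11.89% × 100.0 = 11.89 lb
  SiO2: 40.57% × 100.0 = 40.57 lb
Per-oxide balance check per the reported batch figures, relative to the basis at hand (sum by sum, the targets are met within answer rounding):
  ZrO2: 24.33·0.6746 = 16.41 lb (target 16.41 lb)
  MgO: 51.60·0.3161 + 20.26·0.4723 = 25.88 lb (target 25.88 lb)
  Na2O: 1.890·0.4360 = 0.8240 lb (target 0.8240 lb)
  Li2O: 11.06·0.4001 = 4.425 lb (target 4.425 lb)
  BaO: 15.33·0.7755 = 11.89 lb (target 11.89 lb)
  SiO2: 51.60·0.6333 + 24.33·0.3244 = 40.57 lb (target 40.57 lb)
Glass mass check: whole batch net of LOI = 100.0 lb (the targets, summed, come to 100.0 lb; with the basis standing at 100.0 lb — differing by rounding only).
Total batch = Σ batch = 124.5 lb; LOI removed, Σ of batch·LOI: 24.47 lb; yield, glass over the total, = 80.34%.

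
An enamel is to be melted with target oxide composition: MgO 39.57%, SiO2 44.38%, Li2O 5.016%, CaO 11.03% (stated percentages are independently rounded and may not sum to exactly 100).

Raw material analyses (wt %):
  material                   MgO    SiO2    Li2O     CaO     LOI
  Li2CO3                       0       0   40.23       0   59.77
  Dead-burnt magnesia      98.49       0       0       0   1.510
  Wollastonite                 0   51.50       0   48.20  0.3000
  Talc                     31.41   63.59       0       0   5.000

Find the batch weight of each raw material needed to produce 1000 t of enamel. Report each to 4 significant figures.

Batch per 1000 t enamel:
  Li2CO3: 124.7 t
  Dead-burnt magnesia: 238.3 t
  Wollastonite: 228.8 t
  Talc: 512.6 t
Total batch = 1104 t; LOI loss = 104.4 t; yield = 90.54%

Intermediates appear (rounded to four significant digits) within the worked lines; every computation keeps full precision end to end; each reported number is rounded only once. All derived quantities (net glass mass, the totals, ignition loss, yield, four oxide percentages) are re-derived at full float precision from the weighed amounts at 1000 t of glass precisely as stated by problem or answer.
Target masses of each oxide per 1000 t enamel:
  MgO: 39.57% × 1000 = 395.7 t
  SiO2: 44.38% × 1000 = 443.8 t
  Li2O: 5.016% × 1000 = 50.16 t
  CaO: 11.03% × 1000 = 110.3 t
Checking each oxide sum on the weights just shown, versus the basis set out (oxide sums agree with the targets inside rounding margins):
  MgO: 238.3·0.9849 + 512.6·0.3141 = 395.7 t (target 395.7 t)
  SiO2: 228.8·0.5150 + 512.6·0.6359 = 443.8 t (target 443.8 t)
  Li2O: 124.7·0.4023 = 50.17 t (target 50.16 t)
  CaO: 228.8·0.4820 = 110.3 t (target 110.3 t)
Consistency of the glass mass: total batch − LOI = 1000 t (per-oxide target masses sum to 1000 t; the stated basis being 1000 t — rounding explains the deltas).
Summing the batch: Σ batch = 1104 t; LOI loss = Σ batch·LOI = 104.4 t; the yield ratio, glass ÷ batch: 90.54%.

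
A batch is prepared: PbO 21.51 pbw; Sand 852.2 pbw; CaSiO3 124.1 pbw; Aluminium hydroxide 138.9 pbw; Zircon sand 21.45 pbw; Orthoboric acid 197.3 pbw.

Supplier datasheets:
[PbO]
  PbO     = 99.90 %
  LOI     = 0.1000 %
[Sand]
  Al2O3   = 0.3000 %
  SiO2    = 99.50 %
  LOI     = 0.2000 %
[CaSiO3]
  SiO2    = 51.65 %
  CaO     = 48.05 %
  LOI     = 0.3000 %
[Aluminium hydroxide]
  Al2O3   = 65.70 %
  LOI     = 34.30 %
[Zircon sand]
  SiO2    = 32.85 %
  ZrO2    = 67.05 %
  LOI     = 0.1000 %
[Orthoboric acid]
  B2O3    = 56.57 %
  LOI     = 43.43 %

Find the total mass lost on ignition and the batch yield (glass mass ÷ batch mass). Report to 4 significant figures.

LOI loss = 135.4 pbw; glass = 1220 pbw; yield = 90.01%

All arithmetic carries exact precision throughout. In-progress results are printed (rounded to four significant digits) on the page — every reported result sees exactly one rounding — all derived quantities (the six compositions, glass mass, LOI, totals, the yield) are carried in full precision starting from the weights for 1220 pbw of glass, as written in either problem or answer.
Per-material ignition loss:
  PbO: 21.51 × 0.001000 = 0.02151 pbw
  Sand: 852.2 × 0.002000 = 1.704 pbw
  CaSiO3: 124.1 × 0.003000 = 0.3723 pbw
  Aluminium hydroxide: 138.9 × 0.3430 = 47.64 pbw
  Zircon sand: 21.45 × 0.001000 = 0.02145 pbw
  Orthoboric acid: 197.3 × 0.4343 = 85.69 pbw
Total LOI = 135.4 pbw
Glass = batch − LOI = 1355 − 135.4 = 1220 pbw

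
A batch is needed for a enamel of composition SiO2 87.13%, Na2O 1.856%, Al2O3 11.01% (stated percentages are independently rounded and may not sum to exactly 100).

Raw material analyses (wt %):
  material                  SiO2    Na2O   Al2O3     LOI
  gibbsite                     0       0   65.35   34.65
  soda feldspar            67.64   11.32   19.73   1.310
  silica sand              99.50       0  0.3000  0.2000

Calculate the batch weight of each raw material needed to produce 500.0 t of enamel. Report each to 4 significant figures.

The whole derivation carries full float precision through the solve — intermediates are shown (rounded to 4 significant figures) in the working — a single rounding completes every reported number — the derived quantities (three oxide percentages, the yield, glass mass, ignition loss, totals) are re-derived at exact precision starting from the weights for 500.0 t of glass as quoted within question or answer.
The oxide mass targets at 500.0 t enamel:
  SiO2: 87.13% × 500.0 = 435.6 t
  Na2O: 1.856% × 500.0 = 9.280 t
  Al2O3: 11.01% × 500.0 = 55.05 t
Verifying the oxide balance using the reported weights, per the basis as stated (sums match the target masses given rounding of the digits):
  SiO2: 81.98·0.6764 + 382.1·0.9950 = 435.6 t (target 435.6 t)
  Na2O: 81.98·0.1132 = 9.280 t (target 9.280 t)
  Al2O3: 57.73·0.6535 + 81.98·0.1973 + 382.1·0.003000 = 55.05 t (target 55.05 t)
The glass-mass cross-check: total charge less LOI = 500.0 t (oxide target masses add up to 500.0 t; versus the stated basis of 500.0 t — rounding explains the deltas).
Total batch = Σ batch = 521.8 t; the LOI term Σ batch·LOI equals 21.84 t; yield, glass over the total, = 95.81%.

Batch per 500.0 t enamel:
  gibbsite: 57.73 t
  soda feldspar: 81.98 t
  silica sand: 382.1 t
Total batch = 521.8 t; LOI loss = 21.84 t; yield = 95.81%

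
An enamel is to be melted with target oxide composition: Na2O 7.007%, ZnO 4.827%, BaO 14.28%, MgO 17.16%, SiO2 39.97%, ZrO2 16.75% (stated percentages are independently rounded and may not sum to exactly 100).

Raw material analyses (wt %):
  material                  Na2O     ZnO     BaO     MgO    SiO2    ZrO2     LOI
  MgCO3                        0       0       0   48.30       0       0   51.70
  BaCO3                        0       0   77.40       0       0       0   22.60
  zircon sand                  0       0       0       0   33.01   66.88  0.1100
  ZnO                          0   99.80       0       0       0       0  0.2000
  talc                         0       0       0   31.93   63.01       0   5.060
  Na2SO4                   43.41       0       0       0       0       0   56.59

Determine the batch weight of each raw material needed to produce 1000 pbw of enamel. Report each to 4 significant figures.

Exact precision is maintained in every operation. Rounding to four significant figures governs each intermediate as shown — each reported result is rounded exactly once — the derived quantities, which include the six compositions, totals, the yield, glass mass, ignition loss, are computed in full precision, exactly as printed in either problem or answer, starting from the weights at 1000 pbw of glass.
Target oxide masses per 1000 pbw enamel:
  Na2O: 7.007% × 1000 = 70.07 pbw
  ZnO: 4.827% × 1000 = 48.27 pbw
  BaO: 14.28% × 1000 = 142.8 pbw
  MgO: 17.16% × 1000 = 171.6 pbw
  SiO2: 39.97% × 1000 = 399.7 pbw
  ZrO2: 16.75% × 1000 = 167.5 pbw
Balance tally, oxide-wise, working from each reported weight, on the stated basis (every target is met by its sum once rounding is allowed for):
  Na2O: 161.4·0.4341 = 70.06 pbw (target 70.07 pbw)
  ZnO: 48.37·0.9980 = 48.27 pbw (target 48.27 pbw)
  BaO: 184.5·0.7740 = 142.8 pbw (target 142.8 pbw)
  MgO: 22.67·0.4830 + 503.1·0.3193 = 171.6 pbw (target 171.6 pbw)
  SiO2: 250.4·0.3301 + 503.1·0.6301 = 399.7 pbw (target 399.7 pbw)
  ZrO2: 250.4·0.6688 = 167.5 pbw (target 167.5 pbw)
Auditing the glass mass value: total batch − LOI = 999.9 pbw (the targets, summed, come to 999.9 pbw; stated basis 1000 pbw — deltas are rounding alone).
Whole-batch sum: Σ batch = 1170 pbw; loss to ignition Σ batch·LOI = 170.6 pbw; yield: glass divided by total = 85.43%.

Batch per 1000 pbw enamel:
  MgCO3: 22.67 pbw
  BaCO3: 184.5 pbw
  zircon sand: 250.4 pbw
  ZnO: 48.37 pbw
  talc: 503.1 pbw
  Na2SO4: 161.4 pbw
Total batch = 1170 pbw; LOI loss = 170.6 pbw; yield = 85.43%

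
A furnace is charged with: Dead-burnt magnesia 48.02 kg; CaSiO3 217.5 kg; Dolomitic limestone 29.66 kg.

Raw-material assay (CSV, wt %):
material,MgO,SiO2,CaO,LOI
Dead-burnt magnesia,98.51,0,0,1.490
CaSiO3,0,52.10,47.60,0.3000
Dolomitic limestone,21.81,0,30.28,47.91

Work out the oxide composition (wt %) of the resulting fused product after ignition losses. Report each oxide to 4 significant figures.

Glass mass = 279.6 kg (batch 295.2 − LOI 15.58).
Composition: MgO 19.23%, SiO2 40.53%, CaO 40.24%

All internal work holds exact precision from first step to last. The intermediate values are printed rounded to four significant digits between the steps. Each reported figure undergoes a single rounding. Derived quantities, which include net glass mass, ignition loss, the totals, the three compositions, yield, are re-derived at full float precision, as quoted within either problem or answer, from the weighed amounts at 279.6 kg of glass.
What the batch supplies per oxide:
  MgO: 48.02·0.9851 + 29.66·0.2181 = 53.77 kg
  SiO2: 217.5·0.5210 = 113.3 kg
  CaO: 217.5·0.4760 + 29.66·0.3028 = 112.5 kg
LOI: 48.02·0.01490 + 217.5·0.003000 + 29.66·0.4791 = 15.58 kg
Net of LOI, the glass mass = 295.2 − 15.58 = 279.6 kg (the oxide masses sum to this)
wt %: oxide over glass, times 100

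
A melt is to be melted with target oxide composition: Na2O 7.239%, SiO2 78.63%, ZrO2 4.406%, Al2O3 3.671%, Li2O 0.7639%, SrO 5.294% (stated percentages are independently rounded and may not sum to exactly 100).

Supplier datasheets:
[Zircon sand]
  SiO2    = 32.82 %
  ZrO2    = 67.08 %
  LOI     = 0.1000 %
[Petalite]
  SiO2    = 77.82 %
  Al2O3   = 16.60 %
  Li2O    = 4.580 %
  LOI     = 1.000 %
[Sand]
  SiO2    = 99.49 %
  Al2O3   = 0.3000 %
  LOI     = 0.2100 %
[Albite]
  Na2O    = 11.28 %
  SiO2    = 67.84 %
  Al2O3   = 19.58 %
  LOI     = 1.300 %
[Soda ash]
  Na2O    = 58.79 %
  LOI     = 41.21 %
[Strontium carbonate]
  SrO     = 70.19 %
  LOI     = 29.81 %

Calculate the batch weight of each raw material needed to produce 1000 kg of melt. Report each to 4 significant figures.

Batch per 1000 kg melt:
  Zircon sand: 65.68 kg
  Petalite: 166.8 kg
  Sand: 613.2 kg
  Albite: 36.69 kg
  Soda ash: 116.1 kg
  Strontium carbonate: 75.42 kg
Total batch = 1074 kg; LOI loss = 73.83 kg; yield = 93.13%

Each numeric step keeps exact precision end to end. Intermediates appear, with 4-significant-digit rounding, when written out — every reported number is rounded a single time — derived quantities are carried starting from the weights on 1000 kg of glass at exact precision (the six compositions, yield, ignition loss, totals, net glass mass) exactly as shown in problem or answer.
Oxide-by-oxide targets in 1000 kg melt:
  Na2O: 7.239% × 1000 = 72.39 kg
  SiO2: 78.63% × 1000 = 786.3 kg
  ZrO2: 4.406% × 1000 = 44.06 kg
  Al2O3: 3.671% × 1000 = 36.71 kg
  Li2O: 0.7639% × 1000 = 7.639 kg
  SrO: 5.294% × 1000 = 52.94 kg
Sums-versus-targets review per the reported batch figures, against the basis in use (summed amounts equal target values once rounding is allowed for):
  Na2O: 36.69·0.1128 + 116.1·0.5879 = 72.39 kg (target 72.39 kg)
  SiO2: 65.68·0.3282 + 166.8·0.7782 + 613.2·0.9949 + 36.69·0.6784 = 786.3 kg (target 786.3 kg)
  ZrO2: 65.68·0.6708 = 44.06 kg (target 44.06 kg)
  Al2O3: 166.8·0.1660 + 613.2·0.003000 + 36.69·0.1958 = 36.71 kg (target 36.71 kg)
  Li2O: 166.8·0.04580 = 7.639 kg (target 7.639 kg)
  SrO: 75.42·0.7019 = 52.94 kg (target 52.94 kg)
Consistency of the glass mass: Σ batch − LOI loss = 1000 kg (the Σ of target masses is 1000 kg; with the basis standing at 1000 kg — rounding explains the deltas).
Batch total: Σ batch = 1074 kg; the LOI term Σ batch·LOI equals 73.83 kg; glass ÷ batch gives a yield of 93.13%.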